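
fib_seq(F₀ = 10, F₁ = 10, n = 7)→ F_2 = F_1 + F_0 = 20
F_3 = F_2 + F_1 = 30
F_4 = F_3 + F_2 = 50
...
= [10, 10, 20, 30, 50, 80, 130]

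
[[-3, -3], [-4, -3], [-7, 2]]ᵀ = [[-3, -4, -7], [-3, -3, 2]]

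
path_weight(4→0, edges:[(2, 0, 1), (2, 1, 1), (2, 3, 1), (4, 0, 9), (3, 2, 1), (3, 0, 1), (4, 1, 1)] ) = w(4→0)=9
= 9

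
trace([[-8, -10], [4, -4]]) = -12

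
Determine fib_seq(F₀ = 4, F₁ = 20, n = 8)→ F_2 = F_1 + F_0 = 24
F_3 = F_2 + F_1 = 44
F_4 = F_3 + F_2 = 68
...
= [4, 20, 24, 44, 68, 112, 180, 292]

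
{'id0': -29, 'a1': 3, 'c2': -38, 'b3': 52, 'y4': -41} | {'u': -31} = {'id0': -29, 'a1': 3, 'c2': -38, 'b3': 52, 'y4': -41, 'u': -31}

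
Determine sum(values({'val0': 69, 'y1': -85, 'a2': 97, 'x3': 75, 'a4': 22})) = 178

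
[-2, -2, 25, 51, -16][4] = -16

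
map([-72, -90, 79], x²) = (-72)²=5184, (-90)²=8100, (79)²=6241
= [5184, 8100, 6241]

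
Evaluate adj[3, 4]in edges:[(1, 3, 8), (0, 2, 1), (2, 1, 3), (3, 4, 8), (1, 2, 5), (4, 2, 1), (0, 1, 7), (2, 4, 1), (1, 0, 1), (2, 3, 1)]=8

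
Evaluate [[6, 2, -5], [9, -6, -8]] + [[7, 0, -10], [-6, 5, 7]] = [[13, 2, -15], [3, -1, -1]]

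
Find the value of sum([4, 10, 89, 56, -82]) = 77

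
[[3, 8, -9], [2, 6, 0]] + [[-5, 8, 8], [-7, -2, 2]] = [[-2, 16, -1], [-5, 4, 2]]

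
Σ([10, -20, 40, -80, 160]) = 10 + -20 + 40 + -80 + 160
= 110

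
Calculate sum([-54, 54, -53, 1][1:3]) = 1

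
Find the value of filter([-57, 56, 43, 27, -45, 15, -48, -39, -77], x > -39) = keep x where x > -39: -57✗, 56✓, 43✓, 27✓, -45✗, 15✓, -48✗, -39✗, -77✗
= [56, 43, 27, 15]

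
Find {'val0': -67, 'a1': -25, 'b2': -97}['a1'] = -25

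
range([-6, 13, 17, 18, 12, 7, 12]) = 24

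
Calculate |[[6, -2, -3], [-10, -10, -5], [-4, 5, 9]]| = (1)*(6)*det([[-10, -5], [5, 9]]) + (-1)*(-2)*det([[-10, -5], [-4, 9]]) + (1)*(-3)*det([[-10, -10], [-4, 5]])
= -390 + -220 + 270
= -340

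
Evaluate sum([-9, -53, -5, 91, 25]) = (-9) + (-53) + (-5) + 91 + 25
= 49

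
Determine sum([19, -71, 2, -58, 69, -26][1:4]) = slice → [-71, 2, -58]
(-71) + 2 + (-58)
= -127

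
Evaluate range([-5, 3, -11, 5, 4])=16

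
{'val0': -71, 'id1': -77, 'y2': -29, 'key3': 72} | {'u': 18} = {'val0': -71, 'id1': -77, 'y2': -29, 'key3': 72, 'u': 18}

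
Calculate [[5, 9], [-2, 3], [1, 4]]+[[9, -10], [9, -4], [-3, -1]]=[[14, -1], [7, -1], [-2, 3]]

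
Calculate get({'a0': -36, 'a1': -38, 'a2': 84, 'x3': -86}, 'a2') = 84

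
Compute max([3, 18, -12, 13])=18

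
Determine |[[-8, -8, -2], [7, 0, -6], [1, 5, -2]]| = (1)*(-8)*det([[0, -6], [5, -2]]) + (-1)*(-8)*det([[7, -6], [1, -2]]) + (1)*(-2)*det([[7, 0], [1, 5]])
= -240 + -64 + -70
= -374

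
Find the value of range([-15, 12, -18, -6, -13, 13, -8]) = 31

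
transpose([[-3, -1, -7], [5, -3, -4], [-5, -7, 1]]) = [[-3, 5, -5], [-1, -3, -7], [-7, -4, 1]]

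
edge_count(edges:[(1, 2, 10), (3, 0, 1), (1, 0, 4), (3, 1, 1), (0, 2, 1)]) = 5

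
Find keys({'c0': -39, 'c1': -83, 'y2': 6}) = ['c0', 'c1', 'y2']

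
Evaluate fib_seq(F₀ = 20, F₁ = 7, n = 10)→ [20, 7, 27, 34, 61, 95, 156, 251, 407, 658]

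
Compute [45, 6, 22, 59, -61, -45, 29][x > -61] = keep x where x > -61: 45✓, 6✓, 22✓, 59✓, -61✗, -45✓, 29✓
= [45, 6, 22, 59, -45, 29]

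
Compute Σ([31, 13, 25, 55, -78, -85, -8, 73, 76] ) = 102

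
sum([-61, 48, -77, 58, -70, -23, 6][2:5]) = -89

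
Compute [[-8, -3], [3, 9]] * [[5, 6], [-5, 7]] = C[0][0] = (-8)*(5) + (-3)*(-5) = -25
C[0][1] = (-8)*(6) + (-3)*(7) = -69
C[1][0] = (3)*(5) + (9)*(-5) = -30
C[1][1] = (3)*(6) + (9)*(7) = 81
= [[-25, -69], [-30, 81]]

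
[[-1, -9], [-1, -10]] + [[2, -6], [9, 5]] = [[1, -15], [8, -5]]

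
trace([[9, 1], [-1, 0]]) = diagonal: 9 + 0
= 9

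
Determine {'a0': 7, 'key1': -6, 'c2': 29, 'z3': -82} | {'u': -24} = {'a0': 7, 'key1': -6, 'c2': 29, 'z3': -82, 'u': -24}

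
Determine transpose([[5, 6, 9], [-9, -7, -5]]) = [[5, -9], [6, -7], [9, -5]]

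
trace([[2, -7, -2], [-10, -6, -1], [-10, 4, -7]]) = diagonal: 2 + (-6) + (-7)
= -11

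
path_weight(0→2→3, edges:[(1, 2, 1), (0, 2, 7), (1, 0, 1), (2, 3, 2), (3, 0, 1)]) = w(0→2)=7 + w(2→3)=2
= 9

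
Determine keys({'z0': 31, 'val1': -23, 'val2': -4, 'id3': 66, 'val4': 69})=['z0', 'val1', 'val2', 'id3', 'val4']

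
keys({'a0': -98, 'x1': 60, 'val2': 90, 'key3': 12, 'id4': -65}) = ['a0', 'x1', 'val2', 'key3', 'id4']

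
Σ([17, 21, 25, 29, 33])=17 + 21 + 25 + 29 + 33
= 125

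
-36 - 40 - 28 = -104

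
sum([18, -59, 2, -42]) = 18 + (-59) + 2 + (-42)
= -81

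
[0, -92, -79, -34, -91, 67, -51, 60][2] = -79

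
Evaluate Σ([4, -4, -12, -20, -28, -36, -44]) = -140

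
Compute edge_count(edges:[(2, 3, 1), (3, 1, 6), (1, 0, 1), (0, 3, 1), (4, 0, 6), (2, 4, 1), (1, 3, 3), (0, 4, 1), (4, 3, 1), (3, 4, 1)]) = 10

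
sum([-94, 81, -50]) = (-94) + 81 + (-50)
= -63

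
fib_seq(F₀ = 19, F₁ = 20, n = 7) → [19, 20, 39, 59, 98, 157, 255]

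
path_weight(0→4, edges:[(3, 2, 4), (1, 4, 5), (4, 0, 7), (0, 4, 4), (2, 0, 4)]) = w(0→4)=4
= 4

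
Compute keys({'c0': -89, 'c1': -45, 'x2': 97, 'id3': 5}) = ['c0', 'c1', 'x2', 'id3']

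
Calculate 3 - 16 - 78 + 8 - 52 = -135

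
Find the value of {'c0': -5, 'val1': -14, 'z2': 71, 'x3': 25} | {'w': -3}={'c0': -5, 'val1': -14, 'z2': 71, 'x3': 25, 'w': -3}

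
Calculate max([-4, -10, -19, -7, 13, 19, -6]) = 19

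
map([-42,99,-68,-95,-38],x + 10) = -42+10=-32, 99+10=109, -68+10=-58, -95+10=-85, -38+10=-28
= [-32, 109, -58, -85, -28]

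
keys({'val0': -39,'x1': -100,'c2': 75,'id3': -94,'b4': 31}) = ['val0', 'x1', 'c2', 'id3', 'b4']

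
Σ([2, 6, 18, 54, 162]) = 2 + 6 + 18 + 54 + 162
= 242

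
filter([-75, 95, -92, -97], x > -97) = [-75, 95, -92]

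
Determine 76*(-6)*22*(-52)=521664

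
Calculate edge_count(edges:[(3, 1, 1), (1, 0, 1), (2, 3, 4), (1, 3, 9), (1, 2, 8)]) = 5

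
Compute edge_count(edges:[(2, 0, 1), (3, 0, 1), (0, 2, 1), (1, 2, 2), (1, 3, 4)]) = 5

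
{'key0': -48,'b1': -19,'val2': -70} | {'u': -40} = {'key0': -48, 'b1': -19, 'val2': -70, 'u': -40}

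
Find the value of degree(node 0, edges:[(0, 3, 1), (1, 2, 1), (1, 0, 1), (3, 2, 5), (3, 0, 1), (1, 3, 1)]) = incident: (0,3), (1,0), (3,0)
= 3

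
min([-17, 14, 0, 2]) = -17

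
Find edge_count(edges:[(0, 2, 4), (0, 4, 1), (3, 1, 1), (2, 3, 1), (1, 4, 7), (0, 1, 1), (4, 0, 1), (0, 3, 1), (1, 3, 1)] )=9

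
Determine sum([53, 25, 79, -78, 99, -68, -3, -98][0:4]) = 79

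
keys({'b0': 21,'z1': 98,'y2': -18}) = ['b0', 'z1', 'y2']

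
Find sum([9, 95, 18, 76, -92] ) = 106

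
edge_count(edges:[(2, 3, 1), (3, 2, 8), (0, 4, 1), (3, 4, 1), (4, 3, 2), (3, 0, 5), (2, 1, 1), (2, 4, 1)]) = 8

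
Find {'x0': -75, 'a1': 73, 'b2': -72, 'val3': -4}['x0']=-75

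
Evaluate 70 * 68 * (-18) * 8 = -685440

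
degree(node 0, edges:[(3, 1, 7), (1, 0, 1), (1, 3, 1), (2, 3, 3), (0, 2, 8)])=incident: (1,0), (0,2)
= 2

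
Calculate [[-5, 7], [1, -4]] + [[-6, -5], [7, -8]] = [[-11, 2], [8, -12]]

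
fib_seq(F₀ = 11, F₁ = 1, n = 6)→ F_2 = F_1 + F_0 = 12
F_3 = F_2 + F_1 = 13
F_4 = F_3 + F_2 = 25
...
= [11, 1, 12, 13, 25, 38]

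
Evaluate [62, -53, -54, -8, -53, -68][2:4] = [-54, -8]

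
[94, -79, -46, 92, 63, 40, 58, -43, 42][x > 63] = [94, 92]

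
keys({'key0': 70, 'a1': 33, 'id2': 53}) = ['key0', 'a1', 'id2']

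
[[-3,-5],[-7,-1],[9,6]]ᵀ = [[-3, -7, 9], [-5, -1, 6]]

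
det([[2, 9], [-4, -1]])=(2)*(-1) - (9)*(-4)
= 34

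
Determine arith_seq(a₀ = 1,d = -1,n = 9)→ [1, 0, -1, -2, -3, -4, -5, -6, -7]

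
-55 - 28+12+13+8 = -50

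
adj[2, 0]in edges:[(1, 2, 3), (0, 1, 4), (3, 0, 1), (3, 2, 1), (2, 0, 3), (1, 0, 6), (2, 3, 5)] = 3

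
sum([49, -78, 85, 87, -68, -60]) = 15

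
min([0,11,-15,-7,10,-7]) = -15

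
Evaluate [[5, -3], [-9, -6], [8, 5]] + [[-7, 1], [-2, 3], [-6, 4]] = [[-2, -2], [-11, -3], [2, 9]]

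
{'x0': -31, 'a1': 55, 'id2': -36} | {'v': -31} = {'x0': -31, 'a1': 55, 'id2': -36, 'v': -31}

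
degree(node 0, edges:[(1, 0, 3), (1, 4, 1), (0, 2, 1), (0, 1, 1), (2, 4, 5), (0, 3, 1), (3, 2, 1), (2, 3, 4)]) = incident: (1,0), (0,2), (0,1), (0,3)
= 4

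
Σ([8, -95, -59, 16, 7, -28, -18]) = 8 + (-95) + (-59) + 16 + 7 + (-28) + (-18)
= -169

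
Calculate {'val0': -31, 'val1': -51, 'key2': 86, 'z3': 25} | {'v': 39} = {'val0': -31, 'val1': -51, 'key2': 86, 'z3': 25, 'v': 39}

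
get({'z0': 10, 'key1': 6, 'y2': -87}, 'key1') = 6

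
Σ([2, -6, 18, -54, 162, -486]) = 2 + -6 + 18 + -54 + 162 + -486
= -364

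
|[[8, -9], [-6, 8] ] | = 10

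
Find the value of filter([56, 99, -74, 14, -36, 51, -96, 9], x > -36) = keep x where x > -36: 56✓, 99✓, -74✗, 14✓, -36✗, 51✓, -96✗, 9✓
= [56, 99, 14, 51, 9]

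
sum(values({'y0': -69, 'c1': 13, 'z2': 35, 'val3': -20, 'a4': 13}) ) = (-69) + 13 + 35 + (-20) + 13
= -28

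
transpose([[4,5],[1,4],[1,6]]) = [[4, 1, 1], [5, 4, 6]]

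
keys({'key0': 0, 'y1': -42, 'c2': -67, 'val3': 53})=['key0', 'y1', 'c2', 'val3']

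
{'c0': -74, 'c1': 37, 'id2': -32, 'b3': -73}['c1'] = 37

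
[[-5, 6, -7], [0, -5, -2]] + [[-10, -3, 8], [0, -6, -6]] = [[-15, 3, 1], [0, -11, -8]]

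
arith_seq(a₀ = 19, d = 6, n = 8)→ [19, 25, 31, 37, 43, 49, 55, 61]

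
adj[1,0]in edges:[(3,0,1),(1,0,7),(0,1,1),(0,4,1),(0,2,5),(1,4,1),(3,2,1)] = 7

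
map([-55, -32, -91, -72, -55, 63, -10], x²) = (-55)²=3025, (-32)²=1024, (-91)²=8281, (-72)²=5184, (-55)²=3025, (63)²=3969, (-10)²=100
= [3025, 1024, 8281, 5184, 3025, 3969, 100]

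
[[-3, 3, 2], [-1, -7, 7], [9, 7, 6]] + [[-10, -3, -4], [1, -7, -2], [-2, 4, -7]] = [[-13, 0, -2], [0, -14, 5], [7, 11, -1]]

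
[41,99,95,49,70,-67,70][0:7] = [41, 99, 95, 49, 70, -67, 70]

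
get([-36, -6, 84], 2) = 84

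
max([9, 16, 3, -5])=16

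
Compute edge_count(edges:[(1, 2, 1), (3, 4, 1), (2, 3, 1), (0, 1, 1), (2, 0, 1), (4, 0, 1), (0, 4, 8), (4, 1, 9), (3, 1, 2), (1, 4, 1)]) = 10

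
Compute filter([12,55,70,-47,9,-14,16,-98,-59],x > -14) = keep x where x > -14: 12✓, 55✓, 70✓, -47✗, 9✓, -14✗, 16✓, -98✗, -59✗
= [12, 55, 70, 9, 16]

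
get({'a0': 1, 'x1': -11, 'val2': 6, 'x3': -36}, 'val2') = 6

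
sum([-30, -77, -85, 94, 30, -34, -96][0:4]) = slice → [-30, -77, -85, 94]
(-30) + (-77) + (-85) + 94
= -98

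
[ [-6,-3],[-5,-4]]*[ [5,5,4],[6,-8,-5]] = [[-48, -6, -9], [-49, 7, 0]]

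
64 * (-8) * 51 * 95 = -2480640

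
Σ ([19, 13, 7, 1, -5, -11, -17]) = 19 + 13 + 7 + 1 + (-5) + (-11) + (-17)
= 7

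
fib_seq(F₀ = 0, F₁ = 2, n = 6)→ F_2 = F_1 + F_0 = 2
F_3 = F_2 + F_1 = 4
F_4 = F_3 + F_2 = 6
...
= [0, 2, 2, 4, 6, 10]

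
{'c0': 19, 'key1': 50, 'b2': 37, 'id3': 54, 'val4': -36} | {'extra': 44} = {'c0': 19, 'key1': 50, 'b2': 37, 'id3': 54, 'val4': -36, 'extra': 44}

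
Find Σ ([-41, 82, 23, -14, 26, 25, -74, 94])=121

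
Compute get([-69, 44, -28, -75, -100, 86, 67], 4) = -100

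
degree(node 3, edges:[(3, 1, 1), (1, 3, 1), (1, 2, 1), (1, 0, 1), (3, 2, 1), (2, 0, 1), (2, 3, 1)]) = incident: (3,1), (1,3), (3,2), (2,3)
= 4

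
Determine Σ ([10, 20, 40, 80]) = 150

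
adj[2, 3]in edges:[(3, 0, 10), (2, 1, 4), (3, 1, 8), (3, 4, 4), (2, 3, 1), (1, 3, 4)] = 1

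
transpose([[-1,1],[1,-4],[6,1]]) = [[-1, 1, 6], [1, -4, 1]]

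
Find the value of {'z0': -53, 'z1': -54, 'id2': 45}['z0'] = -53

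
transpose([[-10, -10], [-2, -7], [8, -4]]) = [[-10, -2, 8], [-10, -7, -4]]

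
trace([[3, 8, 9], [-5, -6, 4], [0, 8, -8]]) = diagonal: 3 + (-6) + (-8)
= -11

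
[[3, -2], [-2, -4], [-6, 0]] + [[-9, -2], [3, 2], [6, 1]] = [[-6, -4], [1, -2], [0, 1]]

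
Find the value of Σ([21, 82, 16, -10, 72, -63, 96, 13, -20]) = 21 + 82 + 16 + (-10) + 72 + (-63) + 96 + 13 + (-20)
= 207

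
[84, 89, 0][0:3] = [84, 89, 0]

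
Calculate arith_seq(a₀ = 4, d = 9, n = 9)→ a_0 = 4 + 0*9 = 4
a_1 = 4 + 1*9 = 13
a_2 = 4 + 2*9 = 22
...
= [4, 13, 22, 31, 40, 49, 58, 67, 76]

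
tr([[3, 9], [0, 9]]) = 12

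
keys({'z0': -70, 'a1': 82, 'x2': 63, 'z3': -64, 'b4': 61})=['z0', 'a1', 'x2', 'z3', 'b4']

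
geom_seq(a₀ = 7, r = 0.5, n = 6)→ a_0 = 7*0.5^0 = 7.0
a_1 = 7*0.5^1 = 3.5
a_2 = 7*0.5^2 = 1.75
...
= [7.0, 3.5, 1.75, 0.875, 0.4375, 0.21875]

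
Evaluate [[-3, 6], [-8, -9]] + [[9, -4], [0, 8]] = [[6, 2], [-8, -1]]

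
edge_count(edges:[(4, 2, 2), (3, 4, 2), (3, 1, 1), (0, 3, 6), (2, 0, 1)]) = 5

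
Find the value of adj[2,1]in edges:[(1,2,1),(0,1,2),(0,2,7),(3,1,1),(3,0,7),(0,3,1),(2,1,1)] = 1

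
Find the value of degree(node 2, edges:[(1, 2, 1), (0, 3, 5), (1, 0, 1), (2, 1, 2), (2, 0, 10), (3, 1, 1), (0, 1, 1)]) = 3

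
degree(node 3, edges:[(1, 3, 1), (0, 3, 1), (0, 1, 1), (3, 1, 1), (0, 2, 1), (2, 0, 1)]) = incident: (1,3), (0,3), (3,1)
= 3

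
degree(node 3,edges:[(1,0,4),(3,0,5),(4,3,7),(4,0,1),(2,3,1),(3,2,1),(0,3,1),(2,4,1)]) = incident: (3,0), (4,3), (2,3), (3,2), (0,3)
= 5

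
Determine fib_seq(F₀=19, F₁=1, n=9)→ F_2 = F_1 + F_0 = 20
F_3 = F_2 + F_1 = 21
F_4 = F_3 + F_2 = 41
...
= [19, 1, 20, 21, 41, 62, 103, 165, 268]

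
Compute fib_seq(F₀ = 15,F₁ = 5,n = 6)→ [15, 5, 20, 25, 45, 70]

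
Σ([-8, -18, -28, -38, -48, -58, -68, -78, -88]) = -432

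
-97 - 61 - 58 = -216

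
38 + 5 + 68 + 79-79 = 111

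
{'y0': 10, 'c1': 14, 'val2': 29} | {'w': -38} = {'y0': 10, 'c1': 14, 'val2': 29, 'w': -38}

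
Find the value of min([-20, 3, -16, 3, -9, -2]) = -20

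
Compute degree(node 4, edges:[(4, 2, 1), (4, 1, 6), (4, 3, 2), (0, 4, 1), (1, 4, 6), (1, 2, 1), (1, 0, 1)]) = 5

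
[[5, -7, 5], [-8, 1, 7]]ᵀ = [[5, -8], [-7, 1], [5, 7]]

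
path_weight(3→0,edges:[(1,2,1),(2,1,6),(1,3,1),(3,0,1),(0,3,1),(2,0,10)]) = w(3→0)=1
= 1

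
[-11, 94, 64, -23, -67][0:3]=[-11, 94, 64]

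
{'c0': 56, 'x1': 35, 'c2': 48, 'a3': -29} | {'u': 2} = {'c0': 56, 'x1': 35, 'c2': 48, 'a3': -29, 'u': 2}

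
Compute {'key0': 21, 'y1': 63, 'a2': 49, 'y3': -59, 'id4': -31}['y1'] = 63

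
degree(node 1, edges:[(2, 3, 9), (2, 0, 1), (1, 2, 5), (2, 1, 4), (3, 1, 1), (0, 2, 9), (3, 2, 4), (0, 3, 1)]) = incident: (1,2), (2,1), (3,1)
= 3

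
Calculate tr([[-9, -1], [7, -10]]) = -19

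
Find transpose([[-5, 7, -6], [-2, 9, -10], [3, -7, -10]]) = [[-5, -2, 3], [7, 9, -7], [-6, -10, -10]]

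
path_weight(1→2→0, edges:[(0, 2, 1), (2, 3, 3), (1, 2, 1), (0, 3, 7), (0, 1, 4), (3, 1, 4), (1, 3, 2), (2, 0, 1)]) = 2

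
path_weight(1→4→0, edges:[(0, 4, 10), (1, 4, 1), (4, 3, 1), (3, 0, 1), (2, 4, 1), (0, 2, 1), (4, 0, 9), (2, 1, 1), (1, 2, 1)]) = w(1→4)=1 + w(4→0)=9
= 10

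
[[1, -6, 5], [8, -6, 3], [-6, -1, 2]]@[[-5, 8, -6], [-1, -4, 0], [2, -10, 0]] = [[11, -18, -6], [-28, 58, -48], [35, -64, 36]]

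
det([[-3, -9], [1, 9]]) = (-3)*(9) - (-9)*(1)
= -18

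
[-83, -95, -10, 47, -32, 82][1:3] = [-95, -10]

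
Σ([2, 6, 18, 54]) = 2 + 6 + 18 + 54
= 80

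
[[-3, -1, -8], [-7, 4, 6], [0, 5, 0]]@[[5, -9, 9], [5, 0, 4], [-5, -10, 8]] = C[0][0] = (-3)*(5) + (-1)*(5) + (-8)*(-5) = 20
C[0][1] = (-3)*(-9) + (-1)*(0) + (-8)*(-10) = 107
C[0][2] = (-3)*(9) + (-1)*(4) + (-8)*(8) = -95
C[1][0] = (-7)*(5) + (4)*(5) + (6)*(-5) = -45
C[1][1] = (-7)*(-9) + (4)*(0) + (6)*(-10) = 3
C[1][2] = (-7)*(9) + (4)*(4) + (6)*(8) = 1
... (3 more cells)
= [[20, 107, -95], [-45, 3, 1], [25, 0, 20]]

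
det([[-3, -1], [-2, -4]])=10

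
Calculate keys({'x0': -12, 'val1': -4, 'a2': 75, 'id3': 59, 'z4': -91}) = ['x0', 'val1', 'a2', 'id3', 'z4']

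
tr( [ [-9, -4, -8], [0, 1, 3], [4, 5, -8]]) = -16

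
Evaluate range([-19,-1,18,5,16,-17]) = 37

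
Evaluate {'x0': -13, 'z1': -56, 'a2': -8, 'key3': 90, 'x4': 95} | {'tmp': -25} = {'x0': -13, 'z1': -56, 'a2': -8, 'key3': 90, 'x4': 95, 'tmp': -25}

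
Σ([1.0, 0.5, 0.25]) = 1.0 + 0.5 + 0.25
= 1.75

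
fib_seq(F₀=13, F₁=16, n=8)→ [13, 16, 29, 45, 74, 119, 193, 312]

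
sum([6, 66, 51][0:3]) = slice → [6, 66, 51]
6 + 66 + 51
= 123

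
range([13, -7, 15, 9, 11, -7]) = 22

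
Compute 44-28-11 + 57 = 62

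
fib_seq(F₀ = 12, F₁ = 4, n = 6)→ [12, 4, 16, 20, 36, 56]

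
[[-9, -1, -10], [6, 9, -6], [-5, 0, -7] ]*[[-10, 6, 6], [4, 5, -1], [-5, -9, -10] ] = C[0][0] = (-9)*(-10) + (-1)*(4) + (-10)*(-5) = 136
C[0][1] = (-9)*(6) + (-1)*(5) + (-10)*(-9) = 31
C[0][2] = (-9)*(6) + (-1)*(-1) + (-10)*(-10) = 47
C[1][0] = (6)*(-10) + (9)*(4) + (-6)*(-5) = 6
C[1][1] = (6)*(6) + (9)*(5) + (-6)*(-9) = 135
C[1][2] = (6)*(6) + (9)*(-1) + (-6)*(-10) = 87
... (3 more cells)
= [[136, 31, 47], [6, 135, 87], [85, 33, 40]]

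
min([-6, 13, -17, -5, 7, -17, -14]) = -17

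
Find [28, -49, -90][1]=-49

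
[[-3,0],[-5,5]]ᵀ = [[-3, -5], [0, 5]]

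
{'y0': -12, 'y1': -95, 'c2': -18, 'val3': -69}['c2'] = -18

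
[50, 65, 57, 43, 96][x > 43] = keep x where x > 43: 50✓, 65✓, 57✓, 43✗, 96✓
= [50, 65, 57, 96]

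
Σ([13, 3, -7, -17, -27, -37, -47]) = -119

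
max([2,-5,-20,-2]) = 2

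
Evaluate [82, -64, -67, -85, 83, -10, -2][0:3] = [82, -64, -67]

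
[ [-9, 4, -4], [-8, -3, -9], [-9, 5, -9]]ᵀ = [[-9, -8, -9], [4, -3, 5], [-4, -9, -9]]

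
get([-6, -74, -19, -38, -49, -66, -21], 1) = -74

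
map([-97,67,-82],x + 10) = [-87, 77, -72]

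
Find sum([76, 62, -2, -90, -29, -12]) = 76 + 62 + (-2) + (-90) + (-29) + (-12)
= 5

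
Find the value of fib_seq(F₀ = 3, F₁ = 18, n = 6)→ F_2 = F_1 + F_0 = 21
F_3 = F_2 + F_1 = 39
F_4 = F_3 + F_2 = 60
...
= [3, 18, 21, 39, 60, 99]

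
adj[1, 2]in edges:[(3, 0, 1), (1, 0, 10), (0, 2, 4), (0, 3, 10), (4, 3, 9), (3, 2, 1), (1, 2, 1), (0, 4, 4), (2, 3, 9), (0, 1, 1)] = 1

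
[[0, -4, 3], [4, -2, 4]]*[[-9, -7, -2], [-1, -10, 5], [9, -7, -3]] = C[0][0] = (0)*(-9) + (-4)*(-1) + (3)*(9) = 31
C[0][1] = (0)*(-7) + (-4)*(-10) + (3)*(-7) = 19
C[0][2] = (0)*(-2) + (-4)*(5) + (3)*(-3) = -29
C[1][0] = (4)*(-9) + (-2)*(-1) + (4)*(9) = 2
C[1][1] = (4)*(-7) + (-2)*(-10) + (4)*(-7) = -36
C[1][2] = (4)*(-2) + (-2)*(5) + (4)*(-3) = -30
= [[31, 19, -29], [2, -36, -30]]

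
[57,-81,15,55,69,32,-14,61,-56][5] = 32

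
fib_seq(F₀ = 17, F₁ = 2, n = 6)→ [17, 2, 19, 21, 40, 61]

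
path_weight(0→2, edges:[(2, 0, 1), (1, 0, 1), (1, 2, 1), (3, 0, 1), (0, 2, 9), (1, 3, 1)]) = 9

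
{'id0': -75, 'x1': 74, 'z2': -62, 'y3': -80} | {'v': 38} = {'id0': -75, 'x1': 74, 'z2': -62, 'y3': -80, 'v': 38}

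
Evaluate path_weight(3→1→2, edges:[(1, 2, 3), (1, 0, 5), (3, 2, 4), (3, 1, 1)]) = w(3→1)=1 + w(1→2)=3
= 4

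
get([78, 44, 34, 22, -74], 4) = -74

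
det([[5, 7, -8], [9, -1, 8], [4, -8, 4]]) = 816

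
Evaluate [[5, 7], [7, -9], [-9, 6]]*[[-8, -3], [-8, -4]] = C[0][0] = (5)*(-8) + (7)*(-8) = -96
C[0][1] = (5)*(-3) + (7)*(-4) = -43
C[1][0] = (7)*(-8) + (-9)*(-8) = 16
C[1][1] = (7)*(-3) + (-9)*(-4) = 15
C[2][0] = (-9)*(-8) + (6)*(-8) = 24
C[2][1] = (-9)*(-3) + (6)*(-4) = 3
= [[-96, -43], [16, 15], [24, 3]]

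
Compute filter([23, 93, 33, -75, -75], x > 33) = [93]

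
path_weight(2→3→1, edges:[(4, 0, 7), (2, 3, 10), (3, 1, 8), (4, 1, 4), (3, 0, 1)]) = w(2→3)=10 + w(3→1)=8
= 18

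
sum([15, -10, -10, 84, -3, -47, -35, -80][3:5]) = 81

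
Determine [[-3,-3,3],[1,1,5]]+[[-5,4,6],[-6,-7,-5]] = [[-8, 1, 9], [-5, -6, 0]]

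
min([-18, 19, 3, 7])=-18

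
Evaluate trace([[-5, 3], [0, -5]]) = -10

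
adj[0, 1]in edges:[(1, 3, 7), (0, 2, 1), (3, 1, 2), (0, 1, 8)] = 8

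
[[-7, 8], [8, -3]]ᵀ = [[-7, 8], [8, -3]]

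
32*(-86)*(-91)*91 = 22789312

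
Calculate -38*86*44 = -143792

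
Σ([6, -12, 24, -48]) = -30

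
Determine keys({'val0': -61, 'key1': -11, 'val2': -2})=['val0', 'key1', 'val2']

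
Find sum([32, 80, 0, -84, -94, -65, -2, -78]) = -211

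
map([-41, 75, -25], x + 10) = -41+10=-31, 75+10=85, -25+10=-15
= [-31, 85, -15]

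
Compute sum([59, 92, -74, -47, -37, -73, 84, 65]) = 69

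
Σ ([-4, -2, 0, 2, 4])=0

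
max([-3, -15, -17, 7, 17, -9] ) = 17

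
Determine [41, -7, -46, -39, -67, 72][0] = 41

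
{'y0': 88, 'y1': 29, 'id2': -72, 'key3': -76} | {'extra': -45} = {'y0': 88, 'y1': 29, 'id2': -72, 'key3': -76, 'extra': -45}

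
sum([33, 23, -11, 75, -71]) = 49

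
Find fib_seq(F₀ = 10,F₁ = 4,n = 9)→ [10, 4, 14, 18, 32, 50, 82, 132, 214]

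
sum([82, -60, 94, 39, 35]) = 82 + (-60) + 94 + 39 + 35
= 190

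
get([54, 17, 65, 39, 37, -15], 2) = 65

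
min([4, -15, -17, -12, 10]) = -17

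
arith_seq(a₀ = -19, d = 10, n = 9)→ a_0 = -19 + 0*10 = -19
a_1 = -19 + 1*10 = -9
a_2 = -19 + 2*10 = 1
...
= [-19, -9, 1, 11, 21, 31, 41, 51, 61]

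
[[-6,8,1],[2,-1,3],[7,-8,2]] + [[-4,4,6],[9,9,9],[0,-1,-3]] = [[-10, 12, 7], [11, 8, 12], [7, -9, -1]]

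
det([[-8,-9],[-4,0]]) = -36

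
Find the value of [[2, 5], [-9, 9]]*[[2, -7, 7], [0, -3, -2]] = [[4, -29, 4], [-18, 36, -81]]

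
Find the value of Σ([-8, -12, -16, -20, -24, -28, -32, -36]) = -176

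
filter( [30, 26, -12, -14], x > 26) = [30]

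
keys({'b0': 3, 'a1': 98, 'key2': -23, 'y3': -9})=['b0', 'a1', 'key2', 'y3']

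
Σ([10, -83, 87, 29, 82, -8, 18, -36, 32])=10 + (-83) + 87 + 29 + 82 + (-8) + 18 + (-36) + 32
= 131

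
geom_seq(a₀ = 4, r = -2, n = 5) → a_0 = 4*(-2)^0 = 4
a_1 = 4*(-2)^1 = -8
a_2 = 4*(-2)^2 = 16
...
= [4, -8, 16, -32, 64]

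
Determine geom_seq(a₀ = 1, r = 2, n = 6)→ a_0 = 1*2^0 = 1
a_1 = 1*2^1 = 2
a_2 = 1*2^2 = 4
...
= [1, 2, 4, 8, 16, 32]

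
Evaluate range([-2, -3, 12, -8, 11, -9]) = 21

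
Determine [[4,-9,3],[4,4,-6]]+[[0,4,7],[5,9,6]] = [[4, -5, 10], [9, 13, 0]]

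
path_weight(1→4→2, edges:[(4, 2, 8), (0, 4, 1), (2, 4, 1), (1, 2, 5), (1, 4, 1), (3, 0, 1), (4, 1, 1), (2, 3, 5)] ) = w(1→4)=1 + w(4→2)=8
= 9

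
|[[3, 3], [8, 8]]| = (3)*(8) - (3)*(8)
= 0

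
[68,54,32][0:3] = [68, 54, 32]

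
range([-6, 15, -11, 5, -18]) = 33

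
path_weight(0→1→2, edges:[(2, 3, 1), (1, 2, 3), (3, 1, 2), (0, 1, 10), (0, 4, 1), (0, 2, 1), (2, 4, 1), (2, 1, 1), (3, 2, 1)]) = w(0→1)=10 + w(1→2)=3
= 13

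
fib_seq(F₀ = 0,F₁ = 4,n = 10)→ F_2 = F_1 + F_0 = 4
F_3 = F_2 + F_1 = 8
F_4 = F_3 + F_2 = 12
...
= [0, 4, 4, 8, 12, 20, 32, 52, 84, 136]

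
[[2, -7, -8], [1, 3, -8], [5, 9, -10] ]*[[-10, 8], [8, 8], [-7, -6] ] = [[-20, 8], [70, 80], [92, 172]]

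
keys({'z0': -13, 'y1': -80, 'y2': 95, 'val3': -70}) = ['z0', 'y1', 'y2', 'val3']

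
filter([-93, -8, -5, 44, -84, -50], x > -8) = keep x where x > -8: -93✗, -8✗, -5✓, 44✓, -84✗, -50✗
= [-5, 44]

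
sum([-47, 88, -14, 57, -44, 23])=(-47) + 88 + (-14) + 57 + (-44) + 23
= 63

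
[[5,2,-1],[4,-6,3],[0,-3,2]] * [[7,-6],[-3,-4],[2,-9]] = C[0][0] = (5)*(7) + (2)*(-3) + (-1)*(2) = 27
C[0][1] = (5)*(-6) + (2)*(-4) + (-1)*(-9) = -29
C[1][0] = (4)*(7) + (-6)*(-3) + (3)*(2) = 52
C[1][1] = (4)*(-6) + (-6)*(-4) + (3)*(-9) = -27
C[2][0] = (0)*(7) + (-3)*(-3) + (2)*(2) = 13
C[2][1] = (0)*(-6) + (-3)*(-4) + (2)*(-9) = -6
= [[27, -29], [52, -27], [13, -6]]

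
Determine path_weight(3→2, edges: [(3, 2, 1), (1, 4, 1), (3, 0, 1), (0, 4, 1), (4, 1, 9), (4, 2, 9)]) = 1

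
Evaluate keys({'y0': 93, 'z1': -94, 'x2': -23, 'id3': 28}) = ['y0', 'z1', 'x2', 'id3']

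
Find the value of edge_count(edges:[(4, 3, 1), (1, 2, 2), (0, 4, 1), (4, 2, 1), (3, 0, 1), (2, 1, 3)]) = 6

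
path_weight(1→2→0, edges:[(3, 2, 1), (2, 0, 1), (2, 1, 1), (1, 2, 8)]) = w(1→2)=8 + w(2→0)=1
= 9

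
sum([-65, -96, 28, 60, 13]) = -60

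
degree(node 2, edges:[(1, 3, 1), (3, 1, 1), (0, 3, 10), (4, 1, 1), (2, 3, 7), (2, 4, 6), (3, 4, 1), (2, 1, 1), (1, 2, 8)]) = 4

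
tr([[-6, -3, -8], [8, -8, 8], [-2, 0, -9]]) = diagonal: (-6) + (-8) + (-9)
= -23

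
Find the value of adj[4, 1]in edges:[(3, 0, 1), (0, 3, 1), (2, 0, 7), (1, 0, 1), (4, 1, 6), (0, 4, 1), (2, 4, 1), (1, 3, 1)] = 6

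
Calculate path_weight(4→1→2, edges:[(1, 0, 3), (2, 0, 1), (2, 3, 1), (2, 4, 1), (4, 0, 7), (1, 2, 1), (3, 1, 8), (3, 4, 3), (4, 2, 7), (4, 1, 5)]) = 6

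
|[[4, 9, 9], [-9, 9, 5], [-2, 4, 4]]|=136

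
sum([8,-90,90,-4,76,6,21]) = 8 + (-90) + 90 + (-4) + 76 + 6 + 21
= 107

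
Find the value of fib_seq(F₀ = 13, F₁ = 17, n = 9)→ [13, 17, 30, 47, 77, 124, 201, 325, 526]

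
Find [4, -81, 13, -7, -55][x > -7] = [4, 13]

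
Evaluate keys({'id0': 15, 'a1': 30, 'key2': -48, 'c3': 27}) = ['id0', 'a1', 'key2', 'c3']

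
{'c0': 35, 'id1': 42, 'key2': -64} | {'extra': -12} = {'c0': 35, 'id1': 42, 'key2': -64, 'extra': -12}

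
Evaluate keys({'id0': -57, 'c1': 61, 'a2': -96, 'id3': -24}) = ['id0', 'c1', 'a2', 'id3']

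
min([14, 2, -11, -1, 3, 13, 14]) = -11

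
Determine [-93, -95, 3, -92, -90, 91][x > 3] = keep x where x > 3: -93✗, -95✗, 3✗, -92✗, -90✗, 91✓
= [91]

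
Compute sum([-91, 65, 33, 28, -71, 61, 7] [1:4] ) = slice → [65, 33, 28]
65 + 33 + 28
= 126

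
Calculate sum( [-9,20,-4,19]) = (-9) + 20 + (-4) + 19
= 26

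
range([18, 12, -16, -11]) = 34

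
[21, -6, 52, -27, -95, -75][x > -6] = [21, 52]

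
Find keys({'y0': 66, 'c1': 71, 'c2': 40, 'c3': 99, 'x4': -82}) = ['y0', 'c1', 'c2', 'c3', 'x4']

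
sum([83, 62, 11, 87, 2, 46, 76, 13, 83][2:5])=slice → [11, 87, 2]
11 + 87 + 2
= 100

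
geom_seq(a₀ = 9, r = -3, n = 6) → a_0 = 9*(-3)^0 = 9
a_1 = 9*(-3)^1 = -27
a_2 = 9*(-3)^2 = 81
...
= [9, -27, 81, -243, 729, -2187]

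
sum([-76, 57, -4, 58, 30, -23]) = (-76) + 57 + (-4) + 58 + 30 + (-23)
= 42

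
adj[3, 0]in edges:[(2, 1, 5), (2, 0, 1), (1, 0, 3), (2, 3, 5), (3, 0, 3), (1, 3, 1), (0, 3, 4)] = 3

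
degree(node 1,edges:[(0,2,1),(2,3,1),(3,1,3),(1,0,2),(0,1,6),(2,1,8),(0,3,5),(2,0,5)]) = incident: (3,1), (1,0), (0,1), (2,1)
= 4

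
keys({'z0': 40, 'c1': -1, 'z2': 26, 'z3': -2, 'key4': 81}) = ['z0', 'c1', 'z2', 'z3', 'key4']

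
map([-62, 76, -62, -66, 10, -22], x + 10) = [-52, 86, -52, -56, 20, -12]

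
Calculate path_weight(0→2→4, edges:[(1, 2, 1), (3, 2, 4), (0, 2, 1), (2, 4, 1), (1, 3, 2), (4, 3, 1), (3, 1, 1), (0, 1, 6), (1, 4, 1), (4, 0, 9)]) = 2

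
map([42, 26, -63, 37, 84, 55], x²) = [1764, 676, 3969, 1369, 7056, 3025]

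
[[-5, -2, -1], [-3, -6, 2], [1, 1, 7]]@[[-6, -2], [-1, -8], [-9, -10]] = [[41, 36], [6, 34], [-70, -80]]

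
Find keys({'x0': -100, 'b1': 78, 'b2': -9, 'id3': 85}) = ['x0', 'b1', 'b2', 'id3']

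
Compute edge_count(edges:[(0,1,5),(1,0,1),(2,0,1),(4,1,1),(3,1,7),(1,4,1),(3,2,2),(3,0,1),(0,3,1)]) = 9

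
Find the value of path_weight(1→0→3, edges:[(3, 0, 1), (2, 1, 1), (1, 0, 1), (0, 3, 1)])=w(1→0)=1 + w(0→3)=1
= 2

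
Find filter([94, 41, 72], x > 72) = keep x where x > 72: 94✓, 41✗, 72✗
= [94]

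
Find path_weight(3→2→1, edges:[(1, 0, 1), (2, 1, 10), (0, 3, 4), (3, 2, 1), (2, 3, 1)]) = w(3→2)=1 + w(2→1)=10
= 11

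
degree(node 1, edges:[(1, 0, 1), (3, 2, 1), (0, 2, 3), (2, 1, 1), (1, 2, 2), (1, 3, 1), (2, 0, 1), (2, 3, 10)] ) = 4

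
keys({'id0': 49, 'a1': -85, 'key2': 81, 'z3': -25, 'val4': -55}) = ['id0', 'a1', 'key2', 'z3', 'val4']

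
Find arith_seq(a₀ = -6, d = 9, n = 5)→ [-6, 3, 12, 21, 30]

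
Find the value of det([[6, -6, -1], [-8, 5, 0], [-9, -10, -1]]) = (1)*(6)*det([[5, 0], [-10, -1]]) + (-1)*(-6)*det([[-8, 0], [-9, -1]]) + (1)*(-1)*det([[-8, 5], [-9, -10]])
= -30 + 48 + -125
= -107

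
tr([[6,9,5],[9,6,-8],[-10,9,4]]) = 16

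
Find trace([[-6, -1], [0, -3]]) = diagonal: (-6) + (-3)
= -9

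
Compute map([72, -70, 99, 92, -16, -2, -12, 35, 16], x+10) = [82, -60, 109, 102, -6, 8, -2, 45, 26]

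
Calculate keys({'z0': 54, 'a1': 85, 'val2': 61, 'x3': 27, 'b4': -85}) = ['z0', 'a1', 'val2', 'x3', 'b4']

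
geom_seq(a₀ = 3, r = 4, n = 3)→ [3, 12, 48]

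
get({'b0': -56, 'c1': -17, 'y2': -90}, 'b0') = -56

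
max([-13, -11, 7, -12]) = 7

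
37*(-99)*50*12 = -2197800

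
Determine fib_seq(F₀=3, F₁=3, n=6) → [3, 3, 6, 9, 15, 24]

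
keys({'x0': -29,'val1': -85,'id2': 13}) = ['x0', 'val1', 'id2']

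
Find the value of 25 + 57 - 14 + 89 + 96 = 253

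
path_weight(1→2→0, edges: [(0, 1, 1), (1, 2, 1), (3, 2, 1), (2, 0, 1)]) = w(1→2)=1 + w(2→0)=1
= 2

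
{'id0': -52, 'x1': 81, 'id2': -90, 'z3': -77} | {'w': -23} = {'id0': -52, 'x1': 81, 'id2': -90, 'z3': -77, 'w': -23}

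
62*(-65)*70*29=-8180900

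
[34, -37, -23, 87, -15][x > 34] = keep x where x > 34: 34✗, -37✗, -23✗, 87✓, -15✗
= [87]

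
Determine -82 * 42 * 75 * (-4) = 1033200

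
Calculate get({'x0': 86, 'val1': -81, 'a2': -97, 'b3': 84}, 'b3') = 84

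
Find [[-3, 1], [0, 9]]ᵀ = [[-3, 0], [1, 9]]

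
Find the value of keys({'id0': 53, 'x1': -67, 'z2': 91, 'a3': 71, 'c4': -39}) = ['id0', 'x1', 'z2', 'a3', 'c4']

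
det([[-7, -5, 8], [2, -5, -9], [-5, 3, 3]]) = -431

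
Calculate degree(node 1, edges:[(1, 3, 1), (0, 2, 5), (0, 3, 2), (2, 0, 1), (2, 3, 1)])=incident: (1,3)
= 1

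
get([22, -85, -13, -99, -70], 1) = -85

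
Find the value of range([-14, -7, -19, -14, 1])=20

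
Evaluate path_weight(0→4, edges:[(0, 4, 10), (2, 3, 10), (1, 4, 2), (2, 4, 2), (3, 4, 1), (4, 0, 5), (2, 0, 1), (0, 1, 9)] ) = 10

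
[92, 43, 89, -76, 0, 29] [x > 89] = [92]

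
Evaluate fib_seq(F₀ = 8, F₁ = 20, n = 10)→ [8, 20, 28, 48, 76, 124, 200, 324, 524, 848]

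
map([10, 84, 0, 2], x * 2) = 10*2=20, 84*2=168, 0*2=0, 2*2=4
= [20, 168, 0, 4]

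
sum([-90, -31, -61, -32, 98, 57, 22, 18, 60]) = (-90) + (-31) + (-61) + (-32) + 98 + 57 + 22 + 18 + 60
= 41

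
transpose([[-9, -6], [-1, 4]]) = [[-9, -1], [-6, 4]]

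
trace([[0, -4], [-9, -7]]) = -7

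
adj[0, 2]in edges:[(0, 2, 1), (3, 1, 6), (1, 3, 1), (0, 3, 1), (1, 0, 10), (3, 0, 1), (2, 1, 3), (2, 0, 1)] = 1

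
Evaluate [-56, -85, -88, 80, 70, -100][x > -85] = [-56, 80, 70]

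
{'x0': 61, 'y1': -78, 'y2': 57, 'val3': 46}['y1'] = -78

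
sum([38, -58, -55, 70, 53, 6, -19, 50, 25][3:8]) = 160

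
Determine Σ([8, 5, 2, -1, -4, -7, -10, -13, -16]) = -36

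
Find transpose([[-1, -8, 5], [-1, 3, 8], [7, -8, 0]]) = [[-1, -1, 7], [-8, 3, -8], [5, 8, 0]]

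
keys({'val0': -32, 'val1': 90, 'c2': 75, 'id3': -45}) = ['val0', 'val1', 'c2', 'id3']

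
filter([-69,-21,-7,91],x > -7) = [91]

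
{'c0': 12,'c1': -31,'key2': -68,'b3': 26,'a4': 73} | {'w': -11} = {'c0': 12, 'c1': -31, 'key2': -68, 'b3': 26, 'a4': 73, 'w': -11}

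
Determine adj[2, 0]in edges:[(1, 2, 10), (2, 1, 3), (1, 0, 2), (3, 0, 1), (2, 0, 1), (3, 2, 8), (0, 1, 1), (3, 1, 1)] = 1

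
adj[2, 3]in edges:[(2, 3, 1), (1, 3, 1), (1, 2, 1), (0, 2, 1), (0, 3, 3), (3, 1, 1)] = 1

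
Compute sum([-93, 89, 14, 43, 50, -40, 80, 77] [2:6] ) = slice → [14, 43, 50, -40]
14 + 43 + 50 + (-40)
= 67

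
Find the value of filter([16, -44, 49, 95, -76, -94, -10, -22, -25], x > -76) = [16, -44, 49, 95, -10, -22, -25]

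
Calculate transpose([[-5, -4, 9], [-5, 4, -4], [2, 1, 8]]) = [[-5, -5, 2], [-4, 4, 1], [9, -4, 8]]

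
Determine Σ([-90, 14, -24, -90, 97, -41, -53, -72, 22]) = -237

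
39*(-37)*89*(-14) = 1797978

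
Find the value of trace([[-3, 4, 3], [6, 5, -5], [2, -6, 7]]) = diagonal: (-3) + 5 + 7
= 9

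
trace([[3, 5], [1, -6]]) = -3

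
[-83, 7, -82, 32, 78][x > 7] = [32, 78]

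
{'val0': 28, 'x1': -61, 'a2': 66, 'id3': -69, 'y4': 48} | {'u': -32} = {'val0': 28, 'x1': -61, 'a2': 66, 'id3': -69, 'y4': 48, 'u': -32}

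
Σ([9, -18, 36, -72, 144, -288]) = -189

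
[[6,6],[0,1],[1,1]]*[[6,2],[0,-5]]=C[0][0] = (6)*(6) + (6)*(0) = 36
C[0][1] = (6)*(2) + (6)*(-5) = -18
C[1][0] = (0)*(6) + (1)*(0) = 0
C[1][1] = (0)*(2) + (1)*(-5) = -5
C[2][0] = (1)*(6) + (1)*(0) = 6
C[2][1] = (1)*(2) + (1)*(-5) = -3
= [[36, -18], [0, -5], [6, -3]]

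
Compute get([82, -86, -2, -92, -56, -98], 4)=-56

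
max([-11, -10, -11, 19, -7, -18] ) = 19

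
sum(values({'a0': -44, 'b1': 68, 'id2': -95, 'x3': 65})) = (-44) + 68 + (-95) + 65
= -6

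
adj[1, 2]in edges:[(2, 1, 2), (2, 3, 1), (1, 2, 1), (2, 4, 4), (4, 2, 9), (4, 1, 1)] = 1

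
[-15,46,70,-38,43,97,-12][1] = 46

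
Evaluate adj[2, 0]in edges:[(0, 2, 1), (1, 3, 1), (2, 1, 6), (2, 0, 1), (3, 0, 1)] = 1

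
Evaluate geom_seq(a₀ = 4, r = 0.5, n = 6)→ a_0 = 4*0.5^0 = 4.0
a_1 = 4*0.5^1 = 2.0
a_2 = 4*0.5^2 = 1.0
...
= [4.0, 2.0, 1.0, 0.5, 0.25, 0.125]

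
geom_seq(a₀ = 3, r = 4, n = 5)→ [3, 12, 48, 192, 768]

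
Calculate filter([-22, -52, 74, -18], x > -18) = [74]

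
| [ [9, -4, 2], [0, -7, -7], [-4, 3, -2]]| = 147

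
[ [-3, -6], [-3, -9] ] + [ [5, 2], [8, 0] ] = [[2, -4], [5, -9]]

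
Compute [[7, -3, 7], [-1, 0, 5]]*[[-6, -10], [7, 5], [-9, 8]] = [[-126, -29], [-39, 50]]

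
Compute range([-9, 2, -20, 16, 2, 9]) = 36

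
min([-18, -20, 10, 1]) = -20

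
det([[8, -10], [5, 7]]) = (8)*(7) - (-10)*(5)
= 106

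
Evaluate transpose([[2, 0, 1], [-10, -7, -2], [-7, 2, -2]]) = [[2, -10, -7], [0, -7, 2], [1, -2, -2]]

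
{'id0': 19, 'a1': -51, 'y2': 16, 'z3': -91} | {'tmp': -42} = {'id0': 19, 'a1': -51, 'y2': 16, 'z3': -91, 'tmp': -42}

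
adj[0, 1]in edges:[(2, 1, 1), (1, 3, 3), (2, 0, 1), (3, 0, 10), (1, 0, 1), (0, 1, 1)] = 1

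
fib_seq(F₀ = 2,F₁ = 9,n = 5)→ [2, 9, 11, 20, 31]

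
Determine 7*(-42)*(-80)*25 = 588000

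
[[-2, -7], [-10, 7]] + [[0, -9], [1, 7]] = [[-2, -16], [-9, 14]]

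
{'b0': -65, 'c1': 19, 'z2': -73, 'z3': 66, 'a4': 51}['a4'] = 51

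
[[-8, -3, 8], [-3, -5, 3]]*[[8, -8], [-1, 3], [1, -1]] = [[-53, 47], [-16, 6]]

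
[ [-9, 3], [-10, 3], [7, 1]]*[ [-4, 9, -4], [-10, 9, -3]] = [[6, -54, 27], [10, -63, 31], [-38, 72, -31]]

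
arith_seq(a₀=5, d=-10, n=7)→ [5, -5, -15, -25, -35, -45, -55]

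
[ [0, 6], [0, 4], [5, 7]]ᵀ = [[0, 0, 5], [6, 4, 7]]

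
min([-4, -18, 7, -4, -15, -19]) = -19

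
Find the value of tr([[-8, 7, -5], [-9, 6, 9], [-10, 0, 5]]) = 3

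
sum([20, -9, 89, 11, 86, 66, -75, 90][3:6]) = 163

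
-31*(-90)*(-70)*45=-8788500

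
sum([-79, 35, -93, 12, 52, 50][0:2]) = -44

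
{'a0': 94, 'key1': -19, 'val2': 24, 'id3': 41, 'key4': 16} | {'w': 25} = {'a0': 94, 'key1': -19, 'val2': 24, 'id3': 41, 'key4': 16, 'w': 25}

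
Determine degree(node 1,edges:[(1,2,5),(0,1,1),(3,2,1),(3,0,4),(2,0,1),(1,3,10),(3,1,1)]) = 4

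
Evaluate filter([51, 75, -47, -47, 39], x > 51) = [75]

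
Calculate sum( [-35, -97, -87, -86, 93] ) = -212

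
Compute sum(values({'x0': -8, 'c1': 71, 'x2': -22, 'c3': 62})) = (-8) + 71 + (-22) + 62
= 103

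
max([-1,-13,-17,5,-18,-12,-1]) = 5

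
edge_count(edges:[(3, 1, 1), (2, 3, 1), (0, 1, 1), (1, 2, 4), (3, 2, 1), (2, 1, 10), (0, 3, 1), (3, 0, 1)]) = 8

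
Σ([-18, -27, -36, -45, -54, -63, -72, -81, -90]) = (-18) + (-27) + (-36) + (-45) + (-54) + (-63) + (-72) + (-81) + (-90)
= -486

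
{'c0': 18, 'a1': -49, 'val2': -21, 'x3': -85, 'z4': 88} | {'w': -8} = {'c0': 18, 'a1': -49, 'val2': -21, 'x3': -85, 'z4': 88, 'w': -8}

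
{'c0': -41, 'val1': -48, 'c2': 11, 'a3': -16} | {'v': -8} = {'c0': -41, 'val1': -48, 'c2': 11, 'a3': -16, 'v': -8}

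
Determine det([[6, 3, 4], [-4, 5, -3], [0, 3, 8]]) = (1)*(6)*det([[5, -3], [3, 8]]) + (-1)*(3)*det([[-4, -3], [0, 8]]) + (1)*(4)*det([[-4, 5], [0, 3]])
= 294 + 96 + -48
= 342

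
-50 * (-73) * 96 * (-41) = -14366400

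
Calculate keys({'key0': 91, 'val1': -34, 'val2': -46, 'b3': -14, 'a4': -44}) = ['key0', 'val1', 'val2', 'b3', 'a4']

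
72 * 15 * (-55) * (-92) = 5464800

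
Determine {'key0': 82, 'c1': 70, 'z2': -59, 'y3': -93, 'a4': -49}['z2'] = -59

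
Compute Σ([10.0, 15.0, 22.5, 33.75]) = 10.0 + 15.0 + 22.5 + 33.75
= 81.25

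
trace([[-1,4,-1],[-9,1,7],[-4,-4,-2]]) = -2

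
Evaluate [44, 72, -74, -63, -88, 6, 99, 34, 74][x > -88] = keep x where x > -88: 44✓, 72✓, -74✓, -63✓, -88✗, 6✓, 99✓, 34✓, 74✓
= [44, 72, -74, -63, 6, 99, 34, 74]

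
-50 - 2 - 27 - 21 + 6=-94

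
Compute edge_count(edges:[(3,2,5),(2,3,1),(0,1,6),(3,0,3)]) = 4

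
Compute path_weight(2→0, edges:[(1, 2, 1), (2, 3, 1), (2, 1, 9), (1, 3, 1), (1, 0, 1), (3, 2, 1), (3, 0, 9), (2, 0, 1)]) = w(2→0)=1
= 1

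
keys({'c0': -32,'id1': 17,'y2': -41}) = ['c0', 'id1', 'y2']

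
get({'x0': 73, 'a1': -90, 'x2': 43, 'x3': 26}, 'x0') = 73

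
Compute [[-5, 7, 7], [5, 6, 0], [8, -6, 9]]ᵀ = [[-5, 5, 8], [7, 6, -6], [7, 0, 9]]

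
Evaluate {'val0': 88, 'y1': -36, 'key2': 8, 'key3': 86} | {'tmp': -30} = {'val0': 88, 'y1': -36, 'key2': 8, 'key3': 86, 'tmp': -30}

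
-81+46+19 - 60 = -76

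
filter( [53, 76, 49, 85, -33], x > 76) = keep x where x > 76: 53✗, 76✗, 49✗, 85✓, -33✗
= [85]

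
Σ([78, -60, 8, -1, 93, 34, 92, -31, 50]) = 78 + (-60) + 8 + (-1) + 93 + 34 + 92 + (-31) + 50
= 263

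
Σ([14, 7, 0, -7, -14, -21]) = 14 + 7 + 0 + (-7) + (-14) + (-21)
= -21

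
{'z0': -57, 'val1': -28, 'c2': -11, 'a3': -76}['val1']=-28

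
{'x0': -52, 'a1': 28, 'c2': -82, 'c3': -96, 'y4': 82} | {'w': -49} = {'x0': -52, 'a1': 28, 'c2': -82, 'c3': -96, 'y4': 82, 'w': -49}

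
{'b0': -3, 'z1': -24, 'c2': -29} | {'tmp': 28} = {'b0': -3, 'z1': -24, 'c2': -29, 'tmp': 28}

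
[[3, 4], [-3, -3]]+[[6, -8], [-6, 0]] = [[9, -4], [-9, -3]]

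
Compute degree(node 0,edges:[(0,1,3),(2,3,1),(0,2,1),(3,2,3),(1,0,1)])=incident: (0,1), (0,2), (1,0)
= 3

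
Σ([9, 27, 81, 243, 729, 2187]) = 3276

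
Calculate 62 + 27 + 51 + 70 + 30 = 240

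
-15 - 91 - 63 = -169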